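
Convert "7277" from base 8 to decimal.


Input: "7277" in base 8
Positional expansion:
  Digit '7' (value 7) x 8^3 = 3584
  Digit '2' (value 2) x 8^2 = 128
  Digit '7' (value 7) x 8^1 = 56
  Digit '7' (value 7) x 8^0 = 7
Sum = 3775

3775


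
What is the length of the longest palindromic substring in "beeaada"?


Input: "beeaada"
Checking substrings for palindromes:
  [4:7] "ada" (len 3) => palindrome
  [1:3] "ee" (len 2) => palindrome
  [3:5] "aa" (len 2) => palindrome
Longest palindromic substring: "ada" with length 3

3


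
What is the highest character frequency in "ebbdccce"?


Input: ebbdccce
Character counts:
  'b': 2
  'c': 3
  'd': 1
  'e': 2
Maximum frequency: 3

3


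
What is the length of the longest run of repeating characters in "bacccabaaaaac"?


Input: "bacccabaaaaac"
Scanning for longest run:
  Position 1 ('a'): new char, reset run to 1
  Position 2 ('c'): new char, reset run to 1
  Position 3 ('c'): continues run of 'c', length=2
  Position 4 ('c'): continues run of 'c', length=3
  Position 5 ('a'): new char, reset run to 1
  Position 6 ('b'): new char, reset run to 1
  Position 7 ('a'): new char, reset run to 1
  Position 8 ('a'): continues run of 'a', length=2
  Position 9 ('a'): continues run of 'a', length=3
  Position 10 ('a'): continues run of 'a', length=4
  Position 11 ('a'): continues run of 'a', length=5
  Position 12 ('c'): new char, reset run to 1
Longest run: 'a' with length 5

5


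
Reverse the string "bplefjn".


Input: bplefjn
Reading characters right to left:
  Position 6: 'n'
  Position 5: 'j'
  Position 4: 'f'
  Position 3: 'e'
  Position 2: 'l'
  Position 1: 'p'
  Position 0: 'b'
Reversed: njfelpb

njfelpb


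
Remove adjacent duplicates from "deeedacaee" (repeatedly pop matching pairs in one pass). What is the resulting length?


Input: deeedacaee
Stack-based adjacent duplicate removal:
  Read 'd': push. Stack: d
  Read 'e': push. Stack: de
  Read 'e': matches stack top 'e' => pop. Stack: d
  Read 'e': push. Stack: de
  Read 'd': push. Stack: ded
  Read 'a': push. Stack: deda
  Read 'c': push. Stack: dedac
  Read 'a': push. Stack: dedaca
  Read 'e': push. Stack: dedacae
  Read 'e': matches stack top 'e' => pop. Stack: dedaca
Final stack: "dedaca" (length 6)

6


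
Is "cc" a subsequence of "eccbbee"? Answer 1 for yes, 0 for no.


Check if "cc" is a subsequence of "eccbbee"
Greedy scan:
  Position 0 ('e'): no match needed
  Position 1 ('c'): matches sub[0] = 'c'
  Position 2 ('c'): matches sub[1] = 'c'
  Position 3 ('b'): no match needed
  Position 4 ('b'): no match needed
  Position 5 ('e'): no match needed
  Position 6 ('e'): no match needed
All 2 characters matched => is a subsequence

1


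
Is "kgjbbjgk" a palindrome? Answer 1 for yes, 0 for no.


Input: kgjbbjgk
Reversed: kgjbbjgk
  Compare pos 0 ('k') with pos 7 ('k'): match
  Compare pos 1 ('g') with pos 6 ('g'): match
  Compare pos 2 ('j') with pos 5 ('j'): match
  Compare pos 3 ('b') with pos 4 ('b'): match
Result: palindrome

1


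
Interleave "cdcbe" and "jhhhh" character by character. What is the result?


Interleaving "cdcbe" and "jhhhh":
  Position 0: 'c' from first, 'j' from second => "cj"
  Position 1: 'd' from first, 'h' from second => "dh"
  Position 2: 'c' from first, 'h' from second => "ch"
  Position 3: 'b' from first, 'h' from second => "bh"
  Position 4: 'e' from first, 'h' from second => "eh"
Result: cjdhchbheh

cjdhchbheh


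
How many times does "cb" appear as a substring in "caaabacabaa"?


Searching for "cb" in "caaabacabaa"
Scanning each position:
  Position 0: "ca" => no
  Position 1: "aa" => no
  Position 2: "aa" => no
  Position 3: "ab" => no
  Position 4: "ba" => no
  Position 5: "ac" => no
  Position 6: "ca" => no
  Position 7: "ab" => no
  Position 8: "ba" => no
  Position 9: "aa" => no
Total occurrences: 0

0


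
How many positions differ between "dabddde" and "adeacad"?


Comparing "dabddde" and "adeacad" position by position:
  Position 0: 'd' vs 'a' => DIFFER
  Position 1: 'a' vs 'd' => DIFFER
  Position 2: 'b' vs 'e' => DIFFER
  Position 3: 'd' vs 'a' => DIFFER
  Position 4: 'd' vs 'c' => DIFFER
  Position 5: 'd' vs 'a' => DIFFER
  Position 6: 'e' vs 'd' => DIFFER
Positions that differ: 7

7


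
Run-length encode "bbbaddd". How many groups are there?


Input: bbbaddd
Scanning for consecutive runs:
  Group 1: 'b' x 3 (positions 0-2)
  Group 2: 'a' x 1 (positions 3-3)
  Group 3: 'd' x 3 (positions 4-6)
Total groups: 3

3


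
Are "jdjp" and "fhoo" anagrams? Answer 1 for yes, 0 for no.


Strings: "jdjp", "fhoo"
Sorted first:  djjp
Sorted second: fhoo
Differ at position 0: 'd' vs 'f' => not anagrams

0


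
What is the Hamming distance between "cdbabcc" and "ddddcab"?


Comparing "cdbabcc" and "ddddcab" position by position:
  Position 0: 'c' vs 'd' => differ
  Position 1: 'd' vs 'd' => same
  Position 2: 'b' vs 'd' => differ
  Position 3: 'a' vs 'd' => differ
  Position 4: 'b' vs 'c' => differ
  Position 5: 'c' vs 'a' => differ
  Position 6: 'c' vs 'b' => differ
Total differences (Hamming distance): 6

6


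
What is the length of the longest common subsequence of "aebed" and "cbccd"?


LCS of "aebed" and "cbccd"
DP table:
           c    b    c    c    d
      0    0    0    0    0    0
  a   0    0    0    0    0    0
  e   0    0    0    0    0    0
  b   0    0    1    1    1    1
  e   0    0    1    1    1    1
  d   0    0    1    1    1    2
LCS length = dp[5][5] = 2

2


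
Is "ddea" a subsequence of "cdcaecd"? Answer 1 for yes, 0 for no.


Check if "ddea" is a subsequence of "cdcaecd"
Greedy scan:
  Position 0 ('c'): no match needed
  Position 1 ('d'): matches sub[0] = 'd'
  Position 2 ('c'): no match needed
  Position 3 ('a'): no match needed
  Position 4 ('e'): no match needed
  Position 5 ('c'): no match needed
  Position 6 ('d'): matches sub[1] = 'd'
Only matched 2/4 characters => not a subsequence

0


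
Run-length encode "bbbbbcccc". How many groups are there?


Input: bbbbbcccc
Scanning for consecutive runs:
  Group 1: 'b' x 5 (positions 0-4)
  Group 2: 'c' x 4 (positions 5-8)
Total groups: 2

2


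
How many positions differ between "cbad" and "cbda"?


Comparing "cbad" and "cbda" position by position:
  Position 0: 'c' vs 'c' => same
  Position 1: 'b' vs 'b' => same
  Position 2: 'a' vs 'd' => DIFFER
  Position 3: 'd' vs 'a' => DIFFER
Positions that differ: 2

2


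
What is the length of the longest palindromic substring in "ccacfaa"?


Input: "ccacfaa"
Checking substrings for palindromes:
  [1:4] "cac" (len 3) => palindrome
  [0:2] "cc" (len 2) => palindrome
  [5:7] "aa" (len 2) => palindrome
Longest palindromic substring: "cac" with length 3

3


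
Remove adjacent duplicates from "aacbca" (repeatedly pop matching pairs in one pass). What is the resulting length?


Input: aacbca
Stack-based adjacent duplicate removal:
  Read 'a': push. Stack: a
  Read 'a': matches stack top 'a' => pop. Stack: (empty)
  Read 'c': push. Stack: c
  Read 'b': push. Stack: cb
  Read 'c': push. Stack: cbc
  Read 'a': push. Stack: cbca
Final stack: "cbca" (length 4)

4


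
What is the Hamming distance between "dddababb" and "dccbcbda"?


Comparing "dddababb" and "dccbcbda" position by position:
  Position 0: 'd' vs 'd' => same
  Position 1: 'd' vs 'c' => differ
  Position 2: 'd' vs 'c' => differ
  Position 3: 'a' vs 'b' => differ
  Position 4: 'b' vs 'c' => differ
  Position 5: 'a' vs 'b' => differ
  Position 6: 'b' vs 'd' => differ
  Position 7: 'b' vs 'a' => differ
Total differences (Hamming distance): 7

7


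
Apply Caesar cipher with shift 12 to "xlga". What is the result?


Caesar cipher: shift "xlga" by 12
  'x' (pos 23) + 12 = pos 9 = 'j'
  'l' (pos 11) + 12 = pos 23 = 'x'
  'g' (pos 6) + 12 = pos 18 = 's'
  'a' (pos 0) + 12 = pos 12 = 'm'
Result: jxsm

jxsm


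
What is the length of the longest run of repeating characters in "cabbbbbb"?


Input: "cabbbbbb"
Scanning for longest run:
  Position 1 ('a'): new char, reset run to 1
  Position 2 ('b'): new char, reset run to 1
  Position 3 ('b'): continues run of 'b', length=2
  Position 4 ('b'): continues run of 'b', length=3
  Position 5 ('b'): continues run of 'b', length=4
  Position 6 ('b'): continues run of 'b', length=5
  Position 7 ('b'): continues run of 'b', length=6
Longest run: 'b' with length 6

6


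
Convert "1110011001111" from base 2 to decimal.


Input: "1110011001111" in base 2
Positional expansion:
  Digit '1' (value 1) x 2^12 = 4096
  Digit '1' (value 1) x 2^11 = 2048
  Digit '1' (value 1) x 2^10 = 1024
  Digit '0' (value 0) x 2^9 = 0
  Digit '0' (value 0) x 2^8 = 0
  Digit '1' (value 1) x 2^7 = 128
  Digit '1' (value 1) x 2^6 = 64
  Digit '0' (value 0) x 2^5 = 0
  Digit '0' (value 0) x 2^4 = 0
  Digit '1' (value 1) x 2^3 = 8
  Digit '1' (value 1) x 2^2 = 4
  Digit '1' (value 1) x 2^1 = 2
  Digit '1' (value 1) x 2^0 = 1
Sum = 7375

7375


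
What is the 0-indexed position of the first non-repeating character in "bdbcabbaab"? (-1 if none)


Input: bdbcabbaab
Character frequencies:
  'a': 3
  'b': 5
  'c': 1
  'd': 1
Scanning left to right for freq == 1:
  Position 0 ('b'): freq=5, skip
  Position 1 ('d'): unique! => answer = 1

1


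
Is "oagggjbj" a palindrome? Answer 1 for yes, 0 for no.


Input: oagggjbj
Reversed: jbjgggao
  Compare pos 0 ('o') with pos 7 ('j'): MISMATCH
  Compare pos 1 ('a') with pos 6 ('b'): MISMATCH
  Compare pos 2 ('g') with pos 5 ('j'): MISMATCH
  Compare pos 3 ('g') with pos 4 ('g'): match
Result: not a palindrome

0


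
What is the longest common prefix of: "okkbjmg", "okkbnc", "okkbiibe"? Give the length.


Words: okkbjmg, okkbnc, okkbiibe
  Position 0: all 'o' => match
  Position 1: all 'k' => match
  Position 2: all 'k' => match
  Position 3: all 'b' => match
  Position 4: ('j', 'n', 'i') => mismatch, stop
LCP = "okkb" (length 4)

4


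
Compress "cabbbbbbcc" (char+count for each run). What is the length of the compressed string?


Input: cabbbbbbcc
Runs:
  'c' x 1 => "c1"
  'a' x 1 => "a1"
  'b' x 6 => "b6"
  'c' x 2 => "c2"
Compressed: "c1a1b6c2"
Compressed length: 8

8


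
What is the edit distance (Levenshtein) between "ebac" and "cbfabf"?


Computing edit distance: "ebac" -> "cbfabf"
DP table:
           c    b    f    a    b    f
      0    1    2    3    4    5    6
  e   1    1    2    3    4    5    6
  b   2    2    1    2    3    4    5
  a   3    3    2    2    2    3    4
  c   4    3    3    3    3    3    4
Edit distance = dp[4][6] = 4

4


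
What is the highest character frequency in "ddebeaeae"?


Input: ddebeaeae
Character counts:
  'a': 2
  'b': 1
  'd': 2
  'e': 4
Maximum frequency: 4

4


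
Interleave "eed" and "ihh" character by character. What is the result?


Interleaving "eed" and "ihh":
  Position 0: 'e' from first, 'i' from second => "ei"
  Position 1: 'e' from first, 'h' from second => "eh"
  Position 2: 'd' from first, 'h' from second => "dh"
Result: eiehdh

eiehdh


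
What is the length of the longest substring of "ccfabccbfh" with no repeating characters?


Input: "ccfabccbfh"
Sliding window (track last position of each char):
  Position 0 ('c'): window [0,0] length 1 -- new best
  Position 1 ('c'): repeat (last at 0), move window start to 1
  Position 1 ('c'): window [1,1] length 1
  Position 2 ('f'): window [1,2] length 2 -- new best
  Position 3 ('a'): window [1,3] length 3 -- new best
  Position 4 ('b'): window [1,4] length 4 -- new best
  Position 5 ('c'): repeat (last at 1), move window start to 2
  Position 5 ('c'): window [2,5] length 4
  Position 6 ('c'): repeat (last at 5), move window start to 6
  Position 6 ('c'): window [6,6] length 1
  Position 7 ('b'): window [6,7] length 2
  Position 8 ('f'): window [6,8] length 3
  Position 9 ('h'): window [6,9] length 4
Longest substring with no repeats: "cfab" with length 4

4


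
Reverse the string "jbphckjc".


Input: jbphckjc
Reading characters right to left:
  Position 7: 'c'
  Position 6: 'j'
  Position 5: 'k'
  Position 4: 'c'
  Position 3: 'h'
  Position 2: 'p'
  Position 1: 'b'
  Position 0: 'j'
Reversed: cjkchpbj

cjkchpbj


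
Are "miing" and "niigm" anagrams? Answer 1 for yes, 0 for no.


Strings: "miing", "niigm"
Sorted first:  giimn
Sorted second: giimn
Sorted forms match => anagrams

1


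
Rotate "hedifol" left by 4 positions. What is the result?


Input: "hedifol", rotate left by 4
First 4 characters: "hedi"
Remaining characters: "fol"
Concatenate remaining + first: "fol" + "hedi" = "folhedi"

folhedi


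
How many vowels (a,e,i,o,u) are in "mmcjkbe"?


Input: mmcjkbe
Checking each character:
  'm' at position 0: consonant
  'm' at position 1: consonant
  'c' at position 2: consonant
  'j' at position 3: consonant
  'k' at position 4: consonant
  'b' at position 5: consonant
  'e' at position 6: vowel (running total: 1)
Total vowels: 1

1


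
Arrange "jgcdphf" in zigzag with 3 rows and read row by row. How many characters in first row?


Zigzag "jgcdphf" into 3 rows:
Placing characters:
  'j' => row 0
  'g' => row 1
  'c' => row 2
  'd' => row 1
  'p' => row 0
  'h' => row 1
  'f' => row 2
Rows:
  Row 0: "jp"
  Row 1: "gdh"
  Row 2: "cf"
First row length: 2

2


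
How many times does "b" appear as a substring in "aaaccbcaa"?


Searching for "b" in "aaaccbcaa"
Scanning each position:
  Position 0: "a" => no
  Position 1: "a" => no
  Position 2: "a" => no
  Position 3: "c" => no
  Position 4: "c" => no
  Position 5: "b" => MATCH
  Position 6: "c" => no
  Position 7: "a" => no
  Position 8: "a" => no
Total occurrences: 1

1


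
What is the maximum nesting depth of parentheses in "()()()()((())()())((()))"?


Input: "()()()()((())()())((()))"
Tracking depth:
  Position 0 '(': depth becomes 1
  Position 1 ')': depth becomes 0
  Position 2 '(': depth becomes 1
  Position 3 ')': depth becomes 0
  Position 4 '(': depth becomes 1
  Position 5 ')': depth becomes 0
  Position 6 '(': depth becomes 1
  Position 7 ')': depth becomes 0
  Position 8 '(': depth becomes 1
  Position 9 '(': depth becomes 2
  Position 10 '(': depth becomes 3
  Position 11 ')': depth becomes 2
  Position 12 ')': depth becomes 1
  Position 13 '(': depth becomes 2
  Position 14 ')': depth becomes 1
  Position 15 '(': depth becomes 2
  Position 16 ')': depth becomes 1
  Position 17 ')': depth becomes 0
  Position 18 '(': depth becomes 1
  Position 19 '(': depth becomes 2
  Position 20 '(': depth becomes 3
  Position 21 ')': depth becomes 2
  Position 22 ')': depth becomes 1
  Position 23 ')': depth becomes 0
Maximum depth reached: 3

3


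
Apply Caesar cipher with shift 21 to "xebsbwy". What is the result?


Caesar cipher: shift "xebsbwy" by 21
  'x' (pos 23) + 21 = pos 18 = 's'
  'e' (pos 4) + 21 = pos 25 = 'z'
  'b' (pos 1) + 21 = pos 22 = 'w'
  's' (pos 18) + 21 = pos 13 = 'n'
  'b' (pos 1) + 21 = pos 22 = 'w'
  'w' (pos 22) + 21 = pos 17 = 'r'
  'y' (pos 24) + 21 = pos 19 = 't'
Result: szwnwrt

szwnwrt


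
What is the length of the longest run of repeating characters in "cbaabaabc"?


Input: "cbaabaabc"
Scanning for longest run:
  Position 1 ('b'): new char, reset run to 1
  Position 2 ('a'): new char, reset run to 1
  Position 3 ('a'): continues run of 'a', length=2
  Position 4 ('b'): new char, reset run to 1
  Position 5 ('a'): new char, reset run to 1
  Position 6 ('a'): continues run of 'a', length=2
  Position 7 ('b'): new char, reset run to 1
  Position 8 ('c'): new char, reset run to 1
Longest run: 'a' with length 2

2


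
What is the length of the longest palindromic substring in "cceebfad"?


Input: "cceebfad"
Checking substrings for palindromes:
  [0:2] "cc" (len 2) => palindrome
  [2:4] "ee" (len 2) => palindrome
Longest palindromic substring: "cc" with length 2

2


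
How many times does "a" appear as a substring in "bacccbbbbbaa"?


Searching for "a" in "bacccbbbbbaa"
Scanning each position:
  Position 0: "b" => no
  Position 1: "a" => MATCH
  Position 2: "c" => no
  Position 3: "c" => no
  Position 4: "c" => no
  Position 5: "b" => no
  Position 6: "b" => no
  Position 7: "b" => no
  Position 8: "b" => no
  Position 9: "b" => no
  Position 10: "a" => MATCH
  Position 11: "a" => MATCH
Total occurrences: 3

3


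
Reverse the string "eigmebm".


Input: eigmebm
Reading characters right to left:
  Position 6: 'm'
  Position 5: 'b'
  Position 4: 'e'
  Position 3: 'm'
  Position 2: 'g'
  Position 1: 'i'
  Position 0: 'e'
Reversed: mbemgie

mbemgie


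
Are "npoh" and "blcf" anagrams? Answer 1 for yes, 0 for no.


Strings: "npoh", "blcf"
Sorted first:  hnop
Sorted second: bcfl
Differ at position 0: 'h' vs 'b' => not anagrams

0


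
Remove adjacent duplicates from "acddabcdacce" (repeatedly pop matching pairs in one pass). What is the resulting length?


Input: acddabcdacce
Stack-based adjacent duplicate removal:
  Read 'a': push. Stack: a
  Read 'c': push. Stack: ac
  Read 'd': push. Stack: acd
  Read 'd': matches stack top 'd' => pop. Stack: ac
  Read 'a': push. Stack: aca
  Read 'b': push. Stack: acab
  Read 'c': push. Stack: acabc
  Read 'd': push. Stack: acabcd
  Read 'a': push. Stack: acabcda
  Read 'c': push. Stack: acabcdac
  Read 'c': matches stack top 'c' => pop. Stack: acabcda
  Read 'e': push. Stack: acabcdae
Final stack: "acabcdae" (length 8)

8


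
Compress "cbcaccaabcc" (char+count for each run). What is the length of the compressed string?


Input: cbcaccaabcc
Runs:
  'c' x 1 => "c1"
  'b' x 1 => "b1"
  'c' x 1 => "c1"
  'a' x 1 => "a1"
  'c' x 2 => "c2"
  'a' x 2 => "a2"
  'b' x 1 => "b1"
  'c' x 2 => "c2"
Compressed: "c1b1c1a1c2a2b1c2"
Compressed length: 16

16


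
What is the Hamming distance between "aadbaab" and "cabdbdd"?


Comparing "aadbaab" and "cabdbdd" position by position:
  Position 0: 'a' vs 'c' => differ
  Position 1: 'a' vs 'a' => same
  Position 2: 'd' vs 'b' => differ
  Position 3: 'b' vs 'd' => differ
  Position 4: 'a' vs 'b' => differ
  Position 5: 'a' vs 'd' => differ
  Position 6: 'b' vs 'd' => differ
Total differences (Hamming distance): 6

6


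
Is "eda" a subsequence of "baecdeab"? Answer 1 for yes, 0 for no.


Check if "eda" is a subsequence of "baecdeab"
Greedy scan:
  Position 0 ('b'): no match needed
  Position 1 ('a'): no match needed
  Position 2 ('e'): matches sub[0] = 'e'
  Position 3 ('c'): no match needed
  Position 4 ('d'): matches sub[1] = 'd'
  Position 5 ('e'): no match needed
  Position 6 ('a'): matches sub[2] = 'a'
  Position 7 ('b'): no match needed
All 3 characters matched => is a subsequence

1


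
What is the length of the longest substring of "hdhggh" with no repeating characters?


Input: "hdhggh"
Sliding window (track last position of each char):
  Position 0 ('h'): window [0,0] length 1 -- new best
  Position 1 ('d'): window [0,1] length 2 -- new best
  Position 2 ('h'): repeat (last at 0), move window start to 1
  Position 2 ('h'): window [1,2] length 2
  Position 3 ('g'): window [1,3] length 3 -- new best
  Position 4 ('g'): repeat (last at 3), move window start to 4
  Position 4 ('g'): window [4,4] length 1
  Position 5 ('h'): window [4,5] length 2
Longest substring with no repeats: "dhg" with length 3

3


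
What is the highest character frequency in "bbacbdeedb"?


Input: bbacbdeedb
Character counts:
  'a': 1
  'b': 4
  'c': 1
  'd': 2
  'e': 2
Maximum frequency: 4

4


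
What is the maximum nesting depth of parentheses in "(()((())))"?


Input: "(()((())))"
Tracking depth:
  Position 0 '(': depth becomes 1
  Position 1 '(': depth becomes 2
  Position 2 ')': depth becomes 1
  Position 3 '(': depth becomes 2
  Position 4 '(': depth becomes 3
  Position 5 '(': depth becomes 4
  Position 6 ')': depth becomes 3
  Position 7 ')': depth becomes 2
  Position 8 ')': depth becomes 1
  Position 9 ')': depth becomes 0
Maximum depth reached: 4

4


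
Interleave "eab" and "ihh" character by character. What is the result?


Interleaving "eab" and "ihh":
  Position 0: 'e' from first, 'i' from second => "ei"
  Position 1: 'a' from first, 'h' from second => "ah"
  Position 2: 'b' from first, 'h' from second => "bh"
Result: eiahbh

eiahbh


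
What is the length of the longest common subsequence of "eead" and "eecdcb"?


LCS of "eead" and "eecdcb"
DP table:
           e    e    c    d    c    b
      0    0    0    0    0    0    0
  e   0    1    1    1    1    1    1
  e   0    1    2    2    2    2    2
  a   0    1    2    2    2    2    2
  d   0    1    2    2    3    3    3
LCS length = dp[4][6] = 3

3


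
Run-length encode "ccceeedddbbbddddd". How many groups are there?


Input: ccceeedddbbbddddd
Scanning for consecutive runs:
  Group 1: 'c' x 3 (positions 0-2)
  Group 2: 'e' x 3 (positions 3-5)
  Group 3: 'd' x 3 (positions 6-8)
  Group 4: 'b' x 3 (positions 9-11)
  Group 5: 'd' x 5 (positions 12-16)
Total groups: 5

5


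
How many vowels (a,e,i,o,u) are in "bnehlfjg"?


Input: bnehlfjg
Checking each character:
  'b' at position 0: consonant
  'n' at position 1: consonant
  'e' at position 2: vowel (running total: 1)
  'h' at position 3: consonant
  'l' at position 4: consonant
  'f' at position 5: consonant
  'j' at position 6: consonant
  'g' at position 7: consonant
Total vowels: 1

1


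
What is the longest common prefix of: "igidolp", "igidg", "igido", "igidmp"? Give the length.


Words: igidolp, igidg, igido, igidmp
  Position 0: all 'i' => match
  Position 1: all 'g' => match
  Position 2: all 'i' => match
  Position 3: all 'd' => match
  Position 4: ('o', 'g', 'o', 'm') => mismatch, stop
LCP = "igid" (length 4)

4


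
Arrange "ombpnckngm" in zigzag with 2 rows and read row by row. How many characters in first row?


Zigzag "ombpnckngm" into 2 rows:
Placing characters:
  'o' => row 0
  'm' => row 1
  'b' => row 0
  'p' => row 1
  'n' => row 0
  'c' => row 1
  'k' => row 0
  'n' => row 1
  'g' => row 0
  'm' => row 1
Rows:
  Row 0: "obnkg"
  Row 1: "mpcnm"
First row length: 5

5


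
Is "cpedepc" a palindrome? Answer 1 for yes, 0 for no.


Input: cpedepc
Reversed: cpedepc
  Compare pos 0 ('c') with pos 6 ('c'): match
  Compare pos 1 ('p') with pos 5 ('p'): match
  Compare pos 2 ('e') with pos 4 ('e'): match
Result: palindrome

1


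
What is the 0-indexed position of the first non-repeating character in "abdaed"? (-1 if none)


Input: abdaed
Character frequencies:
  'a': 2
  'b': 1
  'd': 2
  'e': 1
Scanning left to right for freq == 1:
  Position 0 ('a'): freq=2, skip
  Position 1 ('b'): unique! => answer = 1

1


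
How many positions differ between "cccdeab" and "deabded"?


Comparing "cccdeab" and "deabded" position by position:
  Position 0: 'c' vs 'd' => DIFFER
  Position 1: 'c' vs 'e' => DIFFER
  Position 2: 'c' vs 'a' => DIFFER
  Position 3: 'd' vs 'b' => DIFFER
  Position 4: 'e' vs 'd' => DIFFER
  Position 5: 'a' vs 'e' => DIFFER
  Position 6: 'b' vs 'd' => DIFFER
Positions that differ: 7

7


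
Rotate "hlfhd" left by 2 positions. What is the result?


Input: "hlfhd", rotate left by 2
First 2 characters: "hl"
Remaining characters: "fhd"
Concatenate remaining + first: "fhd" + "hl" = "fhdhl"

fhdhl


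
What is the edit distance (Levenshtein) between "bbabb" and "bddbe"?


Computing edit distance: "bbabb" -> "bddbe"
DP table:
           b    d    d    b    e
      0    1    2    3    4    5
  b   1    0    1    2    3    4
  b   2    1    1    2    2    3
  a   3    2    2    2    3    3
  b   4    3    3    3    2    3
  b   5    4    4    4    3    3
Edit distance = dp[5][5] = 3

3


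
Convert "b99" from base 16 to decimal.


Input: "b99" in base 16
Positional expansion:
  Digit 'b' (value 11) x 16^2 = 2816
  Digit '9' (value 9) x 16^1 = 144
  Digit '9' (value 9) x 16^0 = 9
Sum = 2969

2969


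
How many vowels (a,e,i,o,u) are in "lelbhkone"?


Input: lelbhkone
Checking each character:
  'l' at position 0: consonant
  'e' at position 1: vowel (running total: 1)
  'l' at position 2: consonant
  'b' at position 3: consonant
  'h' at position 4: consonant
  'k' at position 5: consonant
  'o' at position 6: vowel (running total: 2)
  'n' at position 7: consonant
  'e' at position 8: vowel (running total: 3)
Total vowels: 3

3


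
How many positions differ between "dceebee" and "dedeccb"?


Comparing "dceebee" and "dedeccb" position by position:
  Position 0: 'd' vs 'd' => same
  Position 1: 'c' vs 'e' => DIFFER
  Position 2: 'e' vs 'd' => DIFFER
  Position 3: 'e' vs 'e' => same
  Position 4: 'b' vs 'c' => DIFFER
  Position 5: 'e' vs 'c' => DIFFER
  Position 6: 'e' vs 'b' => DIFFER
Positions that differ: 5

5


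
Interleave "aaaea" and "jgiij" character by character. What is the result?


Interleaving "aaaea" and "jgiij":
  Position 0: 'a' from first, 'j' from second => "aj"
  Position 1: 'a' from first, 'g' from second => "ag"
  Position 2: 'a' from first, 'i' from second => "ai"
  Position 3: 'e' from first, 'i' from second => "ei"
  Position 4: 'a' from first, 'j' from second => "aj"
Result: ajagaieiaj

ajagaieiaj


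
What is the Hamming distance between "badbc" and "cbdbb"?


Comparing "badbc" and "cbdbb" position by position:
  Position 0: 'b' vs 'c' => differ
  Position 1: 'a' vs 'b' => differ
  Position 2: 'd' vs 'd' => same
  Position 3: 'b' vs 'b' => same
  Position 4: 'c' vs 'b' => differ
Total differences (Hamming distance): 3

3


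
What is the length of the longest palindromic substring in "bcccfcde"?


Input: "bcccfcde"
Checking substrings for palindromes:
  [1:4] "ccc" (len 3) => palindrome
  [3:6] "cfc" (len 3) => palindrome
  [1:3] "cc" (len 2) => palindrome
  [2:4] "cc" (len 2) => palindrome
Longest palindromic substring: "ccc" with length 3

3


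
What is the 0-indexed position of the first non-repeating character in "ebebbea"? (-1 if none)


Input: ebebbea
Character frequencies:
  'a': 1
  'b': 3
  'e': 3
Scanning left to right for freq == 1:
  Position 0 ('e'): freq=3, skip
  Position 1 ('b'): freq=3, skip
  Position 2 ('e'): freq=3, skip
  Position 3 ('b'): freq=3, skip
  Position 4 ('b'): freq=3, skip
  Position 5 ('e'): freq=3, skip
  Position 6 ('a'): unique! => answer = 6

6


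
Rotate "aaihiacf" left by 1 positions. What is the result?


Input: "aaihiacf", rotate left by 1
First 1 characters: "a"
Remaining characters: "aihiacf"
Concatenate remaining + first: "aihiacf" + "a" = "aihiacfa"

aihiacfa


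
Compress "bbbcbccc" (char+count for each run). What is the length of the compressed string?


Input: bbbcbccc
Runs:
  'b' x 3 => "b3"
  'c' x 1 => "c1"
  'b' x 1 => "b1"
  'c' x 3 => "c3"
Compressed: "b3c1b1c3"
Compressed length: 8

8


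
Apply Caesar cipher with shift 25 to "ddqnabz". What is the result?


Caesar cipher: shift "ddqnabz" by 25
  'd' (pos 3) + 25 = pos 2 = 'c'
  'd' (pos 3) + 25 = pos 2 = 'c'
  'q' (pos 16) + 25 = pos 15 = 'p'
  'n' (pos 13) + 25 = pos 12 = 'm'
  'a' (pos 0) + 25 = pos 25 = 'z'
  'b' (pos 1) + 25 = pos 0 = 'a'
  'z' (pos 25) + 25 = pos 24 = 'y'
Result: ccpmzay

ccpmzay


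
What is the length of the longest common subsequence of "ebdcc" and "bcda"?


LCS of "ebdcc" and "bcda"
DP table:
           b    c    d    a
      0    0    0    0    0
  e   0    0    0    0    0
  b   0    1    1    1    1
  d   0    1    1    2    2
  c   0    1    2    2    2
  c   0    1    2    2    2
LCS length = dp[5][4] = 2

2


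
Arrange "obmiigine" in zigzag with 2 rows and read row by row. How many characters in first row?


Zigzag "obmiigine" into 2 rows:
Placing characters:
  'o' => row 0
  'b' => row 1
  'm' => row 0
  'i' => row 1
  'i' => row 0
  'g' => row 1
  'i' => row 0
  'n' => row 1
  'e' => row 0
Rows:
  Row 0: "omiie"
  Row 1: "bign"
First row length: 5

5


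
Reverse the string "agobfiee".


Input: agobfiee
Reading characters right to left:
  Position 7: 'e'
  Position 6: 'e'
  Position 5: 'i'
  Position 4: 'f'
  Position 3: 'b'
  Position 2: 'o'
  Position 1: 'g'
  Position 0: 'a'
Reversed: eeifboga

eeifboga


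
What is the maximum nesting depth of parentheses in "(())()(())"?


Input: "(())()(())"
Tracking depth:
  Position 0 '(': depth becomes 1
  Position 1 '(': depth becomes 2
  Position 2 ')': depth becomes 1
  Position 3 ')': depth becomes 0
  Position 4 '(': depth becomes 1
  Position 5 ')': depth becomes 0
  Position 6 '(': depth becomes 1
  Position 7 '(': depth becomes 2
  Position 8 ')': depth becomes 1
  Position 9 ')': depth becomes 0
Maximum depth reached: 2

2


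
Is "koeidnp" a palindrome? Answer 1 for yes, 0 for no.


Input: koeidnp
Reversed: pndieok
  Compare pos 0 ('k') with pos 6 ('p'): MISMATCH
  Compare pos 1 ('o') with pos 5 ('n'): MISMATCH
  Compare pos 2 ('e') with pos 4 ('d'): MISMATCH
Result: not a palindrome

0


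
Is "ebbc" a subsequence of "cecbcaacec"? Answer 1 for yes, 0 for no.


Check if "ebbc" is a subsequence of "cecbcaacec"
Greedy scan:
  Position 0 ('c'): no match needed
  Position 1 ('e'): matches sub[0] = 'e'
  Position 2 ('c'): no match needed
  Position 3 ('b'): matches sub[1] = 'b'
  Position 4 ('c'): no match needed
  Position 5 ('a'): no match needed
  Position 6 ('a'): no match needed
  Position 7 ('c'): no match needed
  Position 8 ('e'): no match needed
  Position 9 ('c'): no match needed
Only matched 2/4 characters => not a subsequence

0


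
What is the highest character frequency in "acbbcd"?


Input: acbbcd
Character counts:
  'a': 1
  'b': 2
  'c': 2
  'd': 1
Maximum frequency: 2

2


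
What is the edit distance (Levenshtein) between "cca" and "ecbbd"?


Computing edit distance: "cca" -> "ecbbd"
DP table:
           e    c    b    b    d
      0    1    2    3    4    5
  c   1    1    1    2    3    4
  c   2    2    1    2    3    4
  a   3    3    2    2    3    4
Edit distance = dp[3][5] = 4

4


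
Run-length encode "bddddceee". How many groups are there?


Input: bddddceee
Scanning for consecutive runs:
  Group 1: 'b' x 1 (positions 0-0)
  Group 2: 'd' x 4 (positions 1-4)
  Group 3: 'c' x 1 (positions 5-5)
  Group 4: 'e' x 3 (positions 6-8)
Total groups: 4

4


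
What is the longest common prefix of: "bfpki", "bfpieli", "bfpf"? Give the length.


Words: bfpki, bfpieli, bfpf
  Position 0: all 'b' => match
  Position 1: all 'f' => match
  Position 2: all 'p' => match
  Position 3: ('k', 'i', 'f') => mismatch, stop
LCP = "bfp" (length 3)

3


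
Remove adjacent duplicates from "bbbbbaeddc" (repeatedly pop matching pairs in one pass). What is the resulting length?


Input: bbbbbaeddc
Stack-based adjacent duplicate removal:
  Read 'b': push. Stack: b
  Read 'b': matches stack top 'b' => pop. Stack: (empty)
  Read 'b': push. Stack: b
  Read 'b': matches stack top 'b' => pop. Stack: (empty)
  Read 'b': push. Stack: b
  Read 'a': push. Stack: ba
  Read 'e': push. Stack: bae
  Read 'd': push. Stack: baed
  Read 'd': matches stack top 'd' => pop. Stack: bae
  Read 'c': push. Stack: baec
Final stack: "baec" (length 4)

4


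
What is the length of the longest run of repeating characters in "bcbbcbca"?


Input: "bcbbcbca"
Scanning for longest run:
  Position 1 ('c'): new char, reset run to 1
  Position 2 ('b'): new char, reset run to 1
  Position 3 ('b'): continues run of 'b', length=2
  Position 4 ('c'): new char, reset run to 1
  Position 5 ('b'): new char, reset run to 1
  Position 6 ('c'): new char, reset run to 1
  Position 7 ('a'): new char, reset run to 1
Longest run: 'b' with length 2

2


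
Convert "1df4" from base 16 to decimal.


Input: "1df4" in base 16
Positional expansion:
  Digit '1' (value 1) x 16^3 = 4096
  Digit 'd' (value 13) x 16^2 = 3328
  Digit 'f' (value 15) x 16^1 = 240
  Digit '4' (value 4) x 16^0 = 4
Sum = 7668

7668


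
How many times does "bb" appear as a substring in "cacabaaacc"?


Searching for "bb" in "cacabaaacc"
Scanning each position:
  Position 0: "ca" => no
  Position 1: "ac" => no
  Position 2: "ca" => no
  Position 3: "ab" => no
  Position 4: "ba" => no
  Position 5: "aa" => no
  Position 6: "aa" => no
  Position 7: "ac" => no
  Position 8: "cc" => no
Total occurrences: 0

0


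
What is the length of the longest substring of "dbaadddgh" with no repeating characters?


Input: "dbaadddgh"
Sliding window (track last position of each char):
  Position 0 ('d'): window [0,0] length 1 -- new best
  Position 1 ('b'): window [0,1] length 2 -- new best
  Position 2 ('a'): window [0,2] length 3 -- new best
  Position 3 ('a'): repeat (last at 2), move window start to 3
  Position 3 ('a'): window [3,3] length 1
  Position 4 ('d'): window [3,4] length 2
  Position 5 ('d'): repeat (last at 4), move window start to 5
  Position 5 ('d'): window [5,5] length 1
  Position 6 ('d'): repeat (last at 5), move window start to 6
  Position 6 ('d'): window [6,6] length 1
  Position 7 ('g'): window [6,7] length 2
  Position 8 ('h'): window [6,8] length 3
Longest substring with no repeats: "dba" with length 3

3


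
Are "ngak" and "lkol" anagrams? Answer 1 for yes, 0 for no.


Strings: "ngak", "lkol"
Sorted first:  agkn
Sorted second: kllo
Differ at position 0: 'a' vs 'k' => not anagrams

0


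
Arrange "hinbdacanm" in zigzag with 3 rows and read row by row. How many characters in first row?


Zigzag "hinbdacanm" into 3 rows:
Placing characters:
  'h' => row 0
  'i' => row 1
  'n' => row 2
  'b' => row 1
  'd' => row 0
  'a' => row 1
  'c' => row 2
  'a' => row 1
  'n' => row 0
  'm' => row 1
Rows:
  Row 0: "hdn"
  Row 1: "ibaam"
  Row 2: "nc"
First row length: 3

3


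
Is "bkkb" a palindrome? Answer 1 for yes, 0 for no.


Input: bkkb
Reversed: bkkb
  Compare pos 0 ('b') with pos 3 ('b'): match
  Compare pos 1 ('k') with pos 2 ('k'): match
Result: palindrome

1


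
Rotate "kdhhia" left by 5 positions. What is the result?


Input: "kdhhia", rotate left by 5
First 5 characters: "kdhhi"
Remaining characters: "a"
Concatenate remaining + first: "a" + "kdhhi" = "akdhhi"

akdhhi


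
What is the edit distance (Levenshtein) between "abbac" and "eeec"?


Computing edit distance: "abbac" -> "eeec"
DP table:
           e    e    e    c
      0    1    2    3    4
  a   1    1    2    3    4
  b   2    2    2    3    4
  b   3    3    3    3    4
  a   4    4    4    4    4
  c   5    5    5    5    4
Edit distance = dp[5][4] = 4

4


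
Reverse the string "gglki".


Input: gglki
Reading characters right to left:
  Position 4: 'i'
  Position 3: 'k'
  Position 2: 'l'
  Position 1: 'g'
  Position 0: 'g'
Reversed: iklgg

iklgg


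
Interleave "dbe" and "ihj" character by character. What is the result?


Interleaving "dbe" and "ihj":
  Position 0: 'd' from first, 'i' from second => "di"
  Position 1: 'b' from first, 'h' from second => "bh"
  Position 2: 'e' from first, 'j' from second => "ej"
Result: dibhej

dibhej


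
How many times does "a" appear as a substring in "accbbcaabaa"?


Searching for "a" in "accbbcaabaa"
Scanning each position:
  Position 0: "a" => MATCH
  Position 1: "c" => no
  Position 2: "c" => no
  Position 3: "b" => no
  Position 4: "b" => no
  Position 5: "c" => no
  Position 6: "a" => MATCH
  Position 7: "a" => MATCH
  Position 8: "b" => no
  Position 9: "a" => MATCH
  Position 10: "a" => MATCH
Total occurrences: 5

5


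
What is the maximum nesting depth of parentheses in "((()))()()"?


Input: "((()))()()"
Tracking depth:
  Position 0 '(': depth becomes 1
  Position 1 '(': depth becomes 2
  Position 2 '(': depth becomes 3
  Position 3 ')': depth becomes 2
  Position 4 ')': depth becomes 1
  Position 5 ')': depth becomes 0
  Position 6 '(': depth becomes 1
  Position 7 ')': depth becomes 0
  Position 8 '(': depth becomes 1
  Position 9 ')': depth becomes 0
Maximum depth reached: 3

3


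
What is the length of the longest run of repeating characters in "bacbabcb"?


Input: "bacbabcb"
Scanning for longest run:
  Position 1 ('a'): new char, reset run to 1
  Position 2 ('c'): new char, reset run to 1
  Position 3 ('b'): new char, reset run to 1
  Position 4 ('a'): new char, reset run to 1
  Position 5 ('b'): new char, reset run to 1
  Position 6 ('c'): new char, reset run to 1
  Position 7 ('b'): new char, reset run to 1
Longest run: 'b' with length 1

1


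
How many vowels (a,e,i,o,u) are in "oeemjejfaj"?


Input: oeemjejfaj
Checking each character:
  'o' at position 0: vowel (running total: 1)
  'e' at position 1: vowel (running total: 2)
  'e' at position 2: vowel (running total: 3)
  'm' at position 3: consonant
  'j' at position 4: consonant
  'e' at position 5: vowel (running total: 4)
  'j' at position 6: consonant
  'f' at position 7: consonant
  'a' at position 8: vowel (running total: 5)
  'j' at position 9: consonant
Total vowels: 5

5


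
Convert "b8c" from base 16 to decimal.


Input: "b8c" in base 16
Positional expansion:
  Digit 'b' (value 11) x 16^2 = 2816
  Digit '8' (value 8) x 16^1 = 128
  Digit 'c' (value 12) x 16^0 = 12
Sum = 2956

2956


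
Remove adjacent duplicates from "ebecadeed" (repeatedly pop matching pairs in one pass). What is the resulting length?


Input: ebecadeed
Stack-based adjacent duplicate removal:
  Read 'e': push. Stack: e
  Read 'b': push. Stack: eb
  Read 'e': push. Stack: ebe
  Read 'c': push. Stack: ebec
  Read 'a': push. Stack: ebeca
  Read 'd': push. Stack: ebecad
  Read 'e': push. Stack: ebecade
  Read 'e': matches stack top 'e' => pop. Stack: ebecad
  Read 'd': matches stack top 'd' => pop. Stack: ebeca
Final stack: "ebeca" (length 5)

5


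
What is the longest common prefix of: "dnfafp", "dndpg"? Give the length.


Words: dnfafp, dndpg
  Position 0: all 'd' => match
  Position 1: all 'n' => match
  Position 2: ('f', 'd') => mismatch, stop
LCP = "dn" (length 2)

2


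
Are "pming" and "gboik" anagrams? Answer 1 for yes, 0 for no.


Strings: "pming", "gboik"
Sorted first:  gimnp
Sorted second: bgiko
Differ at position 0: 'g' vs 'b' => not anagrams

0


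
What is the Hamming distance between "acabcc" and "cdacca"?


Comparing "acabcc" and "cdacca" position by position:
  Position 0: 'a' vs 'c' => differ
  Position 1: 'c' vs 'd' => differ
  Position 2: 'a' vs 'a' => same
  Position 3: 'b' vs 'c' => differ
  Position 4: 'c' vs 'c' => same
  Position 5: 'c' vs 'a' => differ
Total differences (Hamming distance): 4

4


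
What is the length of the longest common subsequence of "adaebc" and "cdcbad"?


LCS of "adaebc" and "cdcbad"
DP table:
           c    d    c    b    a    d
      0    0    0    0    0    0    0
  a   0    0    0    0    0    1    1
  d   0    0    1    1    1    1    2
  a   0    0    1    1    1    2    2
  e   0    0    1    1    1    2    2
  b   0    0    1    1    2    2    2
  c   0    1    1    2    2    2    2
LCS length = dp[6][6] = 2

2


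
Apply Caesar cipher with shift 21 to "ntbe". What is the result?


Caesar cipher: shift "ntbe" by 21
  'n' (pos 13) + 21 = pos 8 = 'i'
  't' (pos 19) + 21 = pos 14 = 'o'
  'b' (pos 1) + 21 = pos 22 = 'w'
  'e' (pos 4) + 21 = pos 25 = 'z'
Result: iowz

iowz


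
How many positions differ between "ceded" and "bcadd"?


Comparing "ceded" and "bcadd" position by position:
  Position 0: 'c' vs 'b' => DIFFER
  Position 1: 'e' vs 'c' => DIFFER
  Position 2: 'd' vs 'a' => DIFFER
  Position 3: 'e' vs 'd' => DIFFER
  Position 4: 'd' vs 'd' => same
Positions that differ: 4

4


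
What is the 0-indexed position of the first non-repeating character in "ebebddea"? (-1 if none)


Input: ebebddea
Character frequencies:
  'a': 1
  'b': 2
  'd': 2
  'e': 3
Scanning left to right for freq == 1:
  Position 0 ('e'): freq=3, skip
  Position 1 ('b'): freq=2, skip
  Position 2 ('e'): freq=3, skip
  Position 3 ('b'): freq=2, skip
  Position 4 ('d'): freq=2, skip
  Position 5 ('d'): freq=2, skip
  Position 6 ('e'): freq=3, skip
  Position 7 ('a'): unique! => answer = 7

7


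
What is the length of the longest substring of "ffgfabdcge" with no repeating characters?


Input: "ffgfabdcge"
Sliding window (track last position of each char):
  Position 0 ('f'): window [0,0] length 1 -- new best
  Position 1 ('f'): repeat (last at 0), move window start to 1
  Position 1 ('f'): window [1,1] length 1
  Position 2 ('g'): window [1,2] length 2 -- new best
  Position 3 ('f'): repeat (last at 1), move window start to 2
  Position 3 ('f'): window [2,3] length 2
  Position 4 ('a'): window [2,4] length 3 -- new best
  Position 5 ('b'): window [2,5] length 4 -- new best
  Position 6 ('d'): window [2,6] length 5 -- new best
  Position 7 ('c'): window [2,7] length 6 -- new best
  Position 8 ('g'): repeat (last at 2), move window start to 3
  Position 8 ('g'): window [3,8] length 6
  Position 9 ('e'): window [3,9] length 7 -- new best
Longest substring with no repeats: "fabdcge" with length 7

7
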